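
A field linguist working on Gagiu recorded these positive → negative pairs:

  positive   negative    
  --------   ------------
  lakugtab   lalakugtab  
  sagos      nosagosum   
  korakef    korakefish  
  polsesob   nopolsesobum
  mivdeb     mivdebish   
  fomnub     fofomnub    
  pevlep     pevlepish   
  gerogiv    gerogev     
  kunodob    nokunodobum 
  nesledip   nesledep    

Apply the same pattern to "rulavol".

"rulavol" has last vowel 'o'. The stems whose last vowel is 'o' (polsesob → nopolsesobum, kunodob → nokunodobum, sagos → nosagosum) add no- … -um around the stem.
So rulavol → norulavolum.

norulavolum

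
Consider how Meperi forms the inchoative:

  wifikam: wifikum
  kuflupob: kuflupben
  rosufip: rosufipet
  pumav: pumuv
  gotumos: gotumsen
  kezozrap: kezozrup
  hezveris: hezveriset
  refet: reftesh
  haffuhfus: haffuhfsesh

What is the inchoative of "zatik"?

zatiket

"zatik" has last vowel 'i'. The stems whose last vowel is 'i' (hezveris → hezveriset, rosufip → rosufipet) add -et.
The other patterns: stems whose last vowel is 'e' or 'u' delete the last vowel and add -esh; stems whose last vowel is 'a' change the last vowel to 'u'; stems whose last vowel is 'o' delete the last vowel and add -en.
So zatik → zatiket.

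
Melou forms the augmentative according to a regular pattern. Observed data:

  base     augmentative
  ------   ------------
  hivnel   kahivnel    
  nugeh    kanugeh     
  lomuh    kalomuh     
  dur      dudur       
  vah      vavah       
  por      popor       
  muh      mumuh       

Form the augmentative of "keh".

nugeh and vah both end in -h yet inflect differently (kanugeh, vavah), so the final letter is not what conditions the rule; the number of vowels is.
"keh" has 1 vowel. The stems with 1 vowel (dur → dudur, vah → vavah, por → popor) repeat the first consonant+vowel as a prefix.
The other pattern: stems with 2 vowels add the prefix ka-.
So keh → kekeh.

kekeh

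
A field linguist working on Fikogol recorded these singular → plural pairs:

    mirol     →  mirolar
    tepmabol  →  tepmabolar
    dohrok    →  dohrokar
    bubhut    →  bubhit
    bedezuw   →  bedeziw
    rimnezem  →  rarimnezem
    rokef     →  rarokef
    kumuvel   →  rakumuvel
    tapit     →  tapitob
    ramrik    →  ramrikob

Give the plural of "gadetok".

gadetokar

mirol and kumuvel both end in -l yet inflect differently (mirolar, rakumuvel), so the final letter is not what conditions the rule; the last vowel is.
"gadetok" has last vowel 'o'. The stems whose last vowel is 'o' (mirol → mirolar, tepmabol → tepmabolar, dohrok → dohrokar) add -ar.
The other patterns: stems whose last vowel is 'u' change the last vowel to 'i'; stems whose last vowel is 'e' add the prefix ra-; stems whose last vowel is 'i' add -ob.
So gadetok → gadetokar.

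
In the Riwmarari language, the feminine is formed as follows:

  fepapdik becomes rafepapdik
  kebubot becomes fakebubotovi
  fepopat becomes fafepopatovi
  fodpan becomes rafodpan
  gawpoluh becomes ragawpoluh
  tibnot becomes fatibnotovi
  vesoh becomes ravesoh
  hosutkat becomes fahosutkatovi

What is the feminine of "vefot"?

favefotovi

hosutkat and fodpan both have last vowel 'a' yet inflect differently (fahosutkatovi, rafodpan), so the last vowel is not what conditions the rule; the final letter is.
"vefot" ends in -t. The stems ending in -t (kebubot → fakebubotovi, hosutkat → fahosutkatovi, tibnot → fatibnotovi) add fa- … -ovi around the stem.
The other pattern: stems ending in -h, -k or -n add the prefix ra-.
So vefot → favefotovi.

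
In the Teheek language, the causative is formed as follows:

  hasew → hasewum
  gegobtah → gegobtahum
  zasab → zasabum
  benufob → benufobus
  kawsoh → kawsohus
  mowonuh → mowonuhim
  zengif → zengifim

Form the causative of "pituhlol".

zasab and benufob both end in -b yet inflect differently (zasabum, benufobus), so the final letter is not what conditions the rule; the last vowel is.
"pituhlol" has last vowel 'o'. The stems whose last vowel is 'o' (benufob → benufobus, kawsoh → kawsohus) add -us.
So pituhlol → pituhlolus.

pituhlolus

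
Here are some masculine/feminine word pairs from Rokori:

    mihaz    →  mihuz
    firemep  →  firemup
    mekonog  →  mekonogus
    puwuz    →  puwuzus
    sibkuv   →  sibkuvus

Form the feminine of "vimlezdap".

vimlezdup

mihaz and puwuz both end in -z yet inflect differently (mihuz, puwuzus), so the final letter is not what conditions the rule; the last vowel is.
"vimlezdap" has last vowel 'a'. The one such stem in the data (mihaz → mihuz) changes the last vowel to 'u' (as does firemep), so the same rule applies.
The other pattern: stems whose last vowel is 'o' or 'u' add -us.
So vimlezdap → vimlezdup.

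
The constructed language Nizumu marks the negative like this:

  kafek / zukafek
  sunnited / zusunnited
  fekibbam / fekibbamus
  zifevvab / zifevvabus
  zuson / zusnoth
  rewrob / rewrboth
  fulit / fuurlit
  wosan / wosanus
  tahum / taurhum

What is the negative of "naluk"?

"naluk" has last vowel 'u'. The one such stem in the data (tahum → taurhum) inserts -ur- after the first vowel (as does fulit), so the same rule applies.
The other patterns: stems whose last vowel is 'o' delete the last vowel and add -oth; stems whose last vowel is 'e' add the prefix zu-; stems whose last vowel is 'a' add -us.
So naluk → naurluk.

naurluk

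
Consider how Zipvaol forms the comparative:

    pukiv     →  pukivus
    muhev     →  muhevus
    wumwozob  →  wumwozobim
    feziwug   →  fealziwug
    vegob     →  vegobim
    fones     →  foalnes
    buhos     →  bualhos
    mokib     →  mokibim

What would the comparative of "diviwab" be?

pukiv and mokib both have last vowel 'i' yet inflect differently (pukivus, mokibim), so the last vowel is not what conditions the rule; the final letter is.
"diviwab" ends in -b. The stems ending in -b (vegob → vegobim, mokib → mokibim, wumwozob → wumwozobim) add -im.
The other patterns: stems ending in -v add -us; stems ending in -g or -s insert -al- after the first vowel.
So diviwab → diviwabim.

diviwabim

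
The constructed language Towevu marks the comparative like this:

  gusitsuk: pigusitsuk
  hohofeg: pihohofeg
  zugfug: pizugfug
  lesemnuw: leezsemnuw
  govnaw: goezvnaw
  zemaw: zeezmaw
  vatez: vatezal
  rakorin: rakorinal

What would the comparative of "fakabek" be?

gusitsuk and lesemnuw both have last vowel 'u' yet inflect differently (pigusitsuk, leezsemnuw), so the last vowel is not what conditions the rule; the final letter is.
"fakabek" ends in -k. The one such stem in the data (gusitsuk → pigusitsuk) adds the prefix pi-, so the same rule applies.
So fakabek → pifakabek.

pifakabek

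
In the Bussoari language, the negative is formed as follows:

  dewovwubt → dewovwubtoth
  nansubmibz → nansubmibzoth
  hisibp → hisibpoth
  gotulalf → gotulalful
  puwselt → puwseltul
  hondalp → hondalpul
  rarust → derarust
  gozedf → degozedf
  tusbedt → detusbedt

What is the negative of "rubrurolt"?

rubruroltul

dewovwubt and puwselt both end in -t yet inflect differently (dewovwubtoth, puwseltul), so the final letter is not what conditions the rule; the second-to-last letter is.
"rubrurolt" has second-to-last letter 'l'. The stems whose second-to-last letter is 'l' (gotulalf → gotulalful, puwselt → puwseltul, hondalp → hondalpul) add -ul.
The other patterns: stems whose second-to-last letter is 'b' add -oth; stems whose second-to-last letter is 'd' or 's' add the prefix de-.
So rubrurolt → rubruroltul.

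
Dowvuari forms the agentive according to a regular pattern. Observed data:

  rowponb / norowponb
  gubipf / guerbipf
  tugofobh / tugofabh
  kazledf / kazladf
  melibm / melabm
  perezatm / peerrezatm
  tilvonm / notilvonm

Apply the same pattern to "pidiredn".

pidiradn

perezatm and tilvonm both end in -m yet inflect differently (peerrezatm, notilvonm), so the final letter is not what conditions the rule; the second-to-last letter is.
"pidiredn" has second-to-last letter 'd'. The one such stem in the data (kazledf → kazladf) changes the last vowel to 'a' (as do melibm, tugofobh), so the same rule applies.
The other patterns: stems whose second-to-last letter is 'p' or 't' insert -er- after the first vowel; stems whose second-to-last letter is 'n' add the prefix no-.
So pidiredn → pidiradn.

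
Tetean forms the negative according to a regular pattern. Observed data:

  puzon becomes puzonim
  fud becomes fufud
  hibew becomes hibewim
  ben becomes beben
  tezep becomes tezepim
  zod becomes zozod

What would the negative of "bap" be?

babap

"bap" has 1 vowel. The stems with 1 vowel (fud → fufud, ben → beben, zod → zozod) repeat the first consonant+vowel as a prefix.
The other pattern: stems with 2 vowels add -im.
So bap → babap.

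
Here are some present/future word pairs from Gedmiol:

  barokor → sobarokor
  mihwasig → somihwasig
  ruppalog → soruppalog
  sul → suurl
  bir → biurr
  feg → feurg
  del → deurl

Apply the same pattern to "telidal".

sotelidal

bir and barokor both end in -r yet inflect differently (biurr, sobarokor), so the final letter is not what conditions the rule; the number of vowels is.
"telidal" has 3 vowels. The stems with 3 vowels (barokor → sobarokor, mihwasig → somihwasig, ruppalog → soruppalog) add the prefix so-.
The other pattern: stems with 1 vowel insert -ur- after the first vowel.
So telidal → sotelidal.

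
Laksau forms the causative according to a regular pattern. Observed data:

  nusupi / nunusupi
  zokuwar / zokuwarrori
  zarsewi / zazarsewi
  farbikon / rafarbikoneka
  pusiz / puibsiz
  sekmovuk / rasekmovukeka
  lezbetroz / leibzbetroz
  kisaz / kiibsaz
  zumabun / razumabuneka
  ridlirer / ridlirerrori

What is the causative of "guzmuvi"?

pusiz and nusupi both have last vowel 'i' yet inflect differently (puibsiz, nunusupi), so the last vowel is not what conditions the rule; the final letter is.
"guzmuvi" ends in -i. The stems ending in -i (nusupi → nunusupi, zarsewi → zazarsewi) repeat the first consonant+vowel as a prefix.
The other patterns: stems ending in -z insert -ib- after the first vowel; stems ending in -r double the final consonant and add -ori; stems ending in -k or -n add ra- … -eka around the stem.
So guzmuvi → guguzmuvi.

guguzmuvi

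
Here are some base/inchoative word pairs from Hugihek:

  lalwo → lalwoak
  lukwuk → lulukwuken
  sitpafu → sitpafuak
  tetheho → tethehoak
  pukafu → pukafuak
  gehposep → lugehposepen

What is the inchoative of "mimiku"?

mimikuak

lukwuk and sitpafu both have last vowel 'u' yet inflect differently (lulukwuken, sitpafuak), so the last vowel is not what conditions the rule; whether the stem ends in a vowel or a consonant is.
"mimiku" ends in a vowel. The stems ending in a vowel (tetheho → tethehoak, sitpafu → sitpafuak, lalwo → lalwoak) add -ak.
The other pattern: stems ending in a consonant add lu- … -en around the stem.
So mimiku → mimikuak.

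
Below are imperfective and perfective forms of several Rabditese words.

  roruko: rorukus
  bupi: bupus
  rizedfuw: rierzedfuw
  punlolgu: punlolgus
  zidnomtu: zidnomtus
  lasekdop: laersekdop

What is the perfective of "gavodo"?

gavodus

"gavodo" ends in a vowel. The stems ending in a vowel (punlolgu → punlolgus, bupi → bupus, roruko → rorukus) drop the final letter and add -us.
The other pattern: stems ending in a consonant insert -er- after the first vowel.
So gavodo → gavodus.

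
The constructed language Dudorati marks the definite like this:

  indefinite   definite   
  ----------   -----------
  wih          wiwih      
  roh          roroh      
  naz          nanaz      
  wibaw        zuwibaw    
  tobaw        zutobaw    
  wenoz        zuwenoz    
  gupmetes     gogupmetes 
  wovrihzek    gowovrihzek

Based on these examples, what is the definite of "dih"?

didih

naz and wenoz both end in -z yet inflect differently (nanaz, zuwenoz), so the final letter is not what conditions the rule; the number of vowels is.
"dih" has 1 vowel. The stems with 1 vowel (wih → wiwih, roh → roroh, naz → nanaz) repeat the first consonant+vowel as a prefix.
The other patterns: stems with 2 vowels add the prefix zu-; stems with 3 vowels add the prefix go-.
So dih → didih.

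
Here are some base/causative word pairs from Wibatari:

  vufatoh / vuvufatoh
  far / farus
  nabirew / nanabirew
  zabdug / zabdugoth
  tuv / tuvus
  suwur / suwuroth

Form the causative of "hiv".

hivus

far and suwur both end in -r yet inflect differently (farus, suwuroth), so the final letter is not what conditions the rule; the number of vowels is.
"hiv" has 1 vowel. The stems with 1 vowel (tuv → tuvus, far → farus) add -us.
So hiv → hivus.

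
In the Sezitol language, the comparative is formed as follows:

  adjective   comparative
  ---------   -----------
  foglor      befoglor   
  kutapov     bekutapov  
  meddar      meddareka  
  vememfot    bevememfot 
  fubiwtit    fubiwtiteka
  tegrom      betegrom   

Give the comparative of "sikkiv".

foglor and meddar both end in -r yet inflect differently (befoglor, meddareka), so the final letter is not what conditions the rule; the last vowel is.
"sikkiv" has last vowel 'i'. The one such stem in the data (fubiwtit → fubiwtiteka) adds -eka, so the same rule applies.
The other pattern: stems whose last vowel is 'o' add the prefix be-.
So sikkiv → sikkiveka.

sikkiveka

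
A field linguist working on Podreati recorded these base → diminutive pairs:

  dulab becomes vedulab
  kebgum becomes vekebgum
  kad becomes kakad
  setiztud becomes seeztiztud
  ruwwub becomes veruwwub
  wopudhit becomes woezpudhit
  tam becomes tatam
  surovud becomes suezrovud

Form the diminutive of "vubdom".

tam and kebgum both end in -m yet inflect differently (tatam, vekebgum), so the final letter is not what conditions the rule; the number of vowels is.
"vubdom" has 2 vowels. The stems with 2 vowels (dulab → vedulab, ruwwub → veruwwub, kebgum → vekebgum) add the prefix ve-.
So vubdom → vevubdom.

vevubdom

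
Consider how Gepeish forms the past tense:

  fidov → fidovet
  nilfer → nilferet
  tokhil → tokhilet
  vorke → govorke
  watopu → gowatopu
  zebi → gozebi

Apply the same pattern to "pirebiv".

"pirebiv" ends in a consonant. The stems ending in a consonant (nilfer → nilferet, fidov → fidovet, tokhil → tokhilet) add -et.
The other pattern: stems ending in a vowel add the prefix go-.
So pirebiv → pirebivet.

pirebivet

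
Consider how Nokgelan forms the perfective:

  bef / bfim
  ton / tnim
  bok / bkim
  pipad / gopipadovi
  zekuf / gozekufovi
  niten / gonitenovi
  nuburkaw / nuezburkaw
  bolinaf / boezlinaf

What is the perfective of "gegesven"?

geezgesven

bef and zekuf both end in -f yet inflect differently (bfim, gozekufovi), so the final letter is not what conditions the rule; the number of vowels is.
"gegesven" has 3 vowels. The stems with 3 vowels (nuburkaw → nuezburkaw, bolinaf → boezlinaf) insert -ez- after the first vowel.
So gegesven → geezgesven.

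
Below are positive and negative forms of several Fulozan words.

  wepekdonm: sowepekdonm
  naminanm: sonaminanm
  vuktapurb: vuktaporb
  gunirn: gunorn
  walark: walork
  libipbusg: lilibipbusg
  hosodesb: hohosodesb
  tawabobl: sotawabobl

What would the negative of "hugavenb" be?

sohugavenb

"hugavenb" has second-to-last letter 'n'. The stems whose second-to-last letter is 'n' (naminanm → sonaminanm, wepekdonm → sowepekdonm) add the prefix so-.
So hugavenb → sohugavenb.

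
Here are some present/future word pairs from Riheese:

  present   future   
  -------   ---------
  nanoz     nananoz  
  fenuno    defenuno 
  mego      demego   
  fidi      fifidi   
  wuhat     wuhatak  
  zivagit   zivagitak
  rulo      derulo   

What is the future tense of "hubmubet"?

zivagit and fidi both have last vowel 'i' yet inflect differently (zivagitak, fifidi), so the last vowel is not what conditions the rule; the final letter is.
"hubmubet" ends in -t. The stems ending in -t (wuhat → wuhatak, zivagit → zivagitak) add -ak.
The other patterns: stems ending in -o add the prefix de-; stems ending in -i or -z repeat the first consonant+vowel as a prefix.
So hubmubet → hubmubetak.

hubmubetak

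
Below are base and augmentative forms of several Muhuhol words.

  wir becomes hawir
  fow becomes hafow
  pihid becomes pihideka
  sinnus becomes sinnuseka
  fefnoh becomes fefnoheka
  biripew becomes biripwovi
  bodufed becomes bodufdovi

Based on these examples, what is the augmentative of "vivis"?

viviseka

fow and biripew both end in -w yet inflect differently (hafow, biripwovi), so the final letter is not what conditions the rule; the number of vowels is.
"vivis" has 2 vowels. The stems with 2 vowels (pihid → pihideka, sinnus → sinnuseka, fefnoh → fefnoheka) add -eka.
So vivis → viviseka.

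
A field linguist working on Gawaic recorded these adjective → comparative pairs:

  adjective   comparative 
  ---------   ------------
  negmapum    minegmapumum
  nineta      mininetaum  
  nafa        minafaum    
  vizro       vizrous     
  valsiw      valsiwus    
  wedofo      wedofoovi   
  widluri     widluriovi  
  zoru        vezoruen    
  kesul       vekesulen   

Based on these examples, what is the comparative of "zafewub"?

vezafewuben

"zafewub" begins with z-. The one such stem in the data (zoru → vezoruen) adds ve- … -en around the stem, so the same rule applies.
So zafewub → vezafewuben.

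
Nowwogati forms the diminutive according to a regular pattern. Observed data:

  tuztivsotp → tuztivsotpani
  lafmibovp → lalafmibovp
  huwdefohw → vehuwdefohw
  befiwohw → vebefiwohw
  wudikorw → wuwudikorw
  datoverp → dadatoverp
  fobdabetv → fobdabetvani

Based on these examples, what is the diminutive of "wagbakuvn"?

tuztivsotp and datoverp both end in -p yet inflect differently (tuztivsotpani, dadatoverp), so the final letter is not what conditions the rule; the second-to-last letter is.
"wagbakuvn" has second-to-last letter 'v'. The one such stem in the data (lafmibovp → lalafmibovp) repeats the first consonant+vowel as a prefix (as do datoverp, wudikorw), so the same rule applies.
So wagbakuvn → wawagbakuvn.

wawagbakuvn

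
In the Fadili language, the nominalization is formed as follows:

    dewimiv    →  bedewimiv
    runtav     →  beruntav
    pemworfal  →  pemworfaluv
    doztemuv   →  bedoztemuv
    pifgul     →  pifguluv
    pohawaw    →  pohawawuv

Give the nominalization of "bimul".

runtav and pemworfal both have last vowel 'a' yet inflect differently (beruntav, pemworfaluv), so the last vowel is not what conditions the rule; the final letter is.
"bimul" ends in -l. The stems ending in -l (pemworfal → pemworfaluv, pifgul → pifguluv) add -uv.
So bimul → bimuluv.

bimuluv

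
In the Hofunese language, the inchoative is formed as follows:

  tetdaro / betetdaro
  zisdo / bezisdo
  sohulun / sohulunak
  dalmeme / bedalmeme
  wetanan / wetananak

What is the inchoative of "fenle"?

befenle

sohulun and dalmeme both have 3 vowels yet inflect differently (sohulunak, bedalmeme), so the number of vowels is not what conditions the rule; the final letter is.
"fenle" ends in -e. The one such stem in the data (dalmeme → bedalmeme) adds the prefix be-, so the same rule applies.
So fenle → befenle.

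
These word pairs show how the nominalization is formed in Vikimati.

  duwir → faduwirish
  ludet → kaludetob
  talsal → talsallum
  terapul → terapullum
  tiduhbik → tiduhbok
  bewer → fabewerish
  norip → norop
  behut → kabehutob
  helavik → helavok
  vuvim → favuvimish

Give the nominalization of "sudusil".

"sudusil" ends in -l. The stems ending in -l (terapul → terapullum, talsal → talsallum) double the final consonant and add -um.
So sudusil → sudusillum.

sudusillum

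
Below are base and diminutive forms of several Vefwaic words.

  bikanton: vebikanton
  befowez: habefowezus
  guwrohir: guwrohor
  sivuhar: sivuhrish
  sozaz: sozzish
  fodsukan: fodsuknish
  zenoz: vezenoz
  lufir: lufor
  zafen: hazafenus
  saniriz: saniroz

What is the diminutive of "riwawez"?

hariwawezus

"riwawez" has last vowel 'e'. The stems whose last vowel is 'e' (zafen → hazafenus, befowez → habefowezus) add ha- … -us around the stem.
So riwawez → hariwawezus.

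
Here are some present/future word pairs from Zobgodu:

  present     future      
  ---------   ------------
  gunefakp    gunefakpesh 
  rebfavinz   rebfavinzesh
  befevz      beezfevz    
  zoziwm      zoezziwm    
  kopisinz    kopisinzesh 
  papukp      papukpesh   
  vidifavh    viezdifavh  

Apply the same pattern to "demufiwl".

befevz and rebfavinz both end in -z yet inflect differently (beezfevz, rebfavinzesh), so the final letter is not what conditions the rule; the second-to-last letter is.
"demufiwl" has second-to-last letter 'w'. The one such stem in the data (zoziwm → zoezziwm) inserts -ez- after the first vowel (as do befevz, vidifavh), so the same rule applies.
The other pattern: stems whose second-to-last letter is 'k' or 'n' add -esh.
So demufiwl → deezmufiwl.

deezmufiwl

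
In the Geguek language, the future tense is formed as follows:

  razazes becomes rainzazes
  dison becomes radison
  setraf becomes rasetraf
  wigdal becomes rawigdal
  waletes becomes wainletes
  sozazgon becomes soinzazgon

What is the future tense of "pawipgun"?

sozazgon and dison both end in -n yet inflect differently (soinzazgon, radison), so the final letter is not what conditions the rule; the number of vowels is.
"pawipgun" has 3 vowels. The stems with 3 vowels (sozazgon → soinzazgon, waletes → wainletes, razazes → rainzazes) insert -in- after the first vowel.
The other pattern: stems with 2 vowels add the prefix ra-.
So pawipgun → painwipgun.

painwipgun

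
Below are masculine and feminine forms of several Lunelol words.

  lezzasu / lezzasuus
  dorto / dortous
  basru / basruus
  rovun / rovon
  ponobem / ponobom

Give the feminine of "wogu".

woguus

lezzasu and rovun both have last vowel 'u' yet inflect differently (lezzasuus, rovon), so the last vowel is not what conditions the rule; whether the stem ends in a vowel or a consonant is.
"wogu" ends in a vowel. The stems ending in a vowel (lezzasu → lezzasuus, dorto → dortous, basru → basruus) add -us.
The other pattern: stems ending in a consonant change the last vowel to 'o'.
So wogu → woguus.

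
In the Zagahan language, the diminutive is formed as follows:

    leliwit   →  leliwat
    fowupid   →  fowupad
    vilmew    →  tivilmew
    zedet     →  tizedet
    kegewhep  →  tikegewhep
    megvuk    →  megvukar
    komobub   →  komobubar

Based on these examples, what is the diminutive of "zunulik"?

leliwit and zedet both end in -t yet inflect differently (leliwat, tizedet), so the final letter is not what conditions the rule; the last vowel is.
"zunulik" has last vowel 'i'. The stems whose last vowel is 'i' (leliwit → leliwat, fowupid → fowupad) change the last vowel to 'a'.
The other patterns: stems whose last vowel is 'e' add the prefix ti-; stems whose last vowel is 'u' add -ar.
So zunulik → zunulak.

zunulak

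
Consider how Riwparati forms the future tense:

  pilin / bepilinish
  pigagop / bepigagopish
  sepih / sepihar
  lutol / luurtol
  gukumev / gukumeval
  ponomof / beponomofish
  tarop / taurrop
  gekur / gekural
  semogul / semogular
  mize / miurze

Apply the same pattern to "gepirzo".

gepirzoal

pigagop and tarop both end in -p yet inflect differently (bepigagopish, taurrop), so the final letter is not what conditions the rule; the first letter is.
"gepirzo" begins with g-. The stems beginning with g- (gekur → gekural, gukumev → gukumeval) add -al.
So gepirzo → gepirzoal.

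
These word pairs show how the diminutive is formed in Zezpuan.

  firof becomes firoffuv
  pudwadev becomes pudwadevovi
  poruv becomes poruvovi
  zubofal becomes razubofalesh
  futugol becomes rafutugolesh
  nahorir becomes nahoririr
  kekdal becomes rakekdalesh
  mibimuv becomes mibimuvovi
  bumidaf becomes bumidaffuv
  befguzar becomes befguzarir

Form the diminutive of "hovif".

hoviffuv

kekdal and bumidaf both have last vowel 'a' yet inflect differently (rakekdalesh, bumidaffuv), so the last vowel is not what conditions the rule; the final letter is.
"hovif" ends in -f. The stems ending in -f (bumidaf → bumidaffuv, firof → firoffuv) double the final consonant and add -uv.
The other patterns: stems ending in -l add ra- … -esh around the stem; stems ending in -v add -ovi; stems ending in -r add -ir.
So hovif → hoviffuv.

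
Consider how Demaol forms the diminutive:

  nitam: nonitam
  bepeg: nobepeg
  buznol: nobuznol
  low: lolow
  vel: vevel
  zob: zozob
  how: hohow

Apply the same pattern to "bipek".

"bipek" has 2 vowels. The stems with 2 vowels (nitam → nonitam, bepeg → nobepeg, buznol → nobuznol) add the prefix no-.
So bipek → nobipek.

nobipek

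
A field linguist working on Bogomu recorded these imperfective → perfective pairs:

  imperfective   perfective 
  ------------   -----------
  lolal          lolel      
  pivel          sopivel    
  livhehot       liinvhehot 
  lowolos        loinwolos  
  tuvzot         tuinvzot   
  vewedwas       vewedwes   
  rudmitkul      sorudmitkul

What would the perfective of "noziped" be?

sonoziped

rudmitkul and lolal both end in -l yet inflect differently (sorudmitkul, lolel), so the final letter is not what conditions the rule; the last vowel is.
"noziped" has last vowel 'e'. The one such stem in the data (pivel → sopivel) adds the prefix so-, so the same rule applies.
So noziped → sonoziped.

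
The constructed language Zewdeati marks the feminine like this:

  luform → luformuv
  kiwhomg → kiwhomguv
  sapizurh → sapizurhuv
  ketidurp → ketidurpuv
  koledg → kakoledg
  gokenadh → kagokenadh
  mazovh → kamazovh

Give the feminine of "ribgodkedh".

"ribgodkedh" has second-to-last letter 'd'. The stems whose second-to-last letter is 'd' (koledg → kakoledg, gokenadh → kagokenadh) add the prefix ka-.
The other pattern: stems whose second-to-last letter is 'm' or 'r' add -uv.
So ribgodkedh → karibgodkedh.

karibgodkedh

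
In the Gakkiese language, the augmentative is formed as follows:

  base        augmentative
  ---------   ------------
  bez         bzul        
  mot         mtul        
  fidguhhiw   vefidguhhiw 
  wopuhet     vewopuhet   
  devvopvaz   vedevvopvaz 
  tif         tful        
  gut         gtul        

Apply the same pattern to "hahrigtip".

wopuhet and gut both end in -t yet inflect differently (vewopuhet, gtul), so the final letter is not what conditions the rule; the number of vowels is.
"hahrigtip" has 3 vowels. The stems with 3 vowels (fidguhhiw → vefidguhhiw, devvopvaz → vedevvopvaz, wopuhet → vewopuhet) add the prefix ve-.
So hahrigtip → vehahrigtip.

vehahrigtip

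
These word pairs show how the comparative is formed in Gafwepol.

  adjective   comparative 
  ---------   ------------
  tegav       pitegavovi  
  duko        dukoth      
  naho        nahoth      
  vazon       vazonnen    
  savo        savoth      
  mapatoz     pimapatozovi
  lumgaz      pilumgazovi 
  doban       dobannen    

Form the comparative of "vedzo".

vazon and savo both have last vowel 'o' yet inflect differently (vazonnen, savoth), so the last vowel is not what conditions the rule; the final letter is.
"vedzo" ends in -o. The stems ending in -o (savo → savoth, naho → nahoth, duko → dukoth) drop the final letter and add -oth.
The other patterns: stems ending in -n double the final consonant and add -en; stems ending in -v or -z add pi- … -ovi around the stem.
So vedzo → vedzoth.

vedzoth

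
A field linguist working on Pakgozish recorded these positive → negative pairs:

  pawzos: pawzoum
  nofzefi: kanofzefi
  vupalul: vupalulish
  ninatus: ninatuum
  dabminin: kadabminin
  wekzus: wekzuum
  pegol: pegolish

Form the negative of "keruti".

kakeruti

vupalul and ninatus both have last vowel 'u' yet inflect differently (vupalulish, ninatuum), so the last vowel is not what conditions the rule; the final letter is.
"keruti" ends in -i. The one such stem in the data (nofzefi → kanofzefi) adds the prefix ka-, so the same rule applies.
The other patterns: stems ending in -l add -ish; stems ending in -s drop the final letter and add -um.
So keruti → kakeruti.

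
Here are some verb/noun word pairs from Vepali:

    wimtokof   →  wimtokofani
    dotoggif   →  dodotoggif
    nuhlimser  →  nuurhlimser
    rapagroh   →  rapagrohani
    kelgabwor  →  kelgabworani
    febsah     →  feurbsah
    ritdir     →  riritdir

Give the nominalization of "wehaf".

kelgabwor and nuhlimser both end in -r yet inflect differently (kelgabworani, nuurhlimser), so the final letter is not what conditions the rule; the last vowel is.
"wehaf" has last vowel 'a'. The one such stem in the data (febsah → feurbsah) inserts -ur- after the first vowel (as does nuhlimser), so the same rule applies.
So wehaf → weurhaf.

weurhaf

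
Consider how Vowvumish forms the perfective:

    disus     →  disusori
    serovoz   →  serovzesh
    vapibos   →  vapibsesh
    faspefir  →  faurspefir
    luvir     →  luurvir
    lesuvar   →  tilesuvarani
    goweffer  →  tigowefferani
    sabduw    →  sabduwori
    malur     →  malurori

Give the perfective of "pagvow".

pagvwesh

disus and vapibos both end in -s yet inflect differently (disusori, vapibsesh), so the final letter is not what conditions the rule; the last vowel is.
"pagvow" has last vowel 'o'. The stems whose last vowel is 'o' (serovoz → serovzesh, vapibos → vapibsesh) delete the last vowel and add -esh.
The other patterns: stems whose last vowel is 'u' add -ori; stems whose last vowel is 'i' insert -ur- after the first vowel; stems whose last vowel is 'a' or 'e' add ti- … -ani around the stem.
So pagvow → pagvwesh.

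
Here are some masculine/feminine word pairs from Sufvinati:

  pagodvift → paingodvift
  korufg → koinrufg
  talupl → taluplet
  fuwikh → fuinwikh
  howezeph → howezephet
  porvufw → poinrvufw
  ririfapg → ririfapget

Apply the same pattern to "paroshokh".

painroshokh

howezeph and fuwikh both end in -h yet inflect differently (howezephet, fuinwikh), so the final letter is not what conditions the rule; the second-to-last letter is.
"paroshokh" has second-to-last letter 'k'. The one such stem in the data (fuwikh → fuinwikh) inserts -in- after the first vowel (as do pagodvift, korufg), so the same rule applies.
So paroshokh → painroshokh.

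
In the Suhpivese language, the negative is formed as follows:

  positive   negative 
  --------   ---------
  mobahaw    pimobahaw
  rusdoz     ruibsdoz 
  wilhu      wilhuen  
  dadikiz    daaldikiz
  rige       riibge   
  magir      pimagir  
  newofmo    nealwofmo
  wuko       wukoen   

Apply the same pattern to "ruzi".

ruibzi

wuko and newofmo both end in -o yet inflect differently (wukoen, nealwofmo), so the final letter is not what conditions the rule; the first letter is.
"ruzi" begins with r-. The stems beginning with r- (rige → riibge, rusdoz → ruibsdoz) insert -ib- after the first vowel.
The other patterns: stems beginning with w- add -en; stems beginning with m- add the prefix pi-; stems beginning with d- or n- insert -al- after the first vowel.
So ruzi → ruibzi.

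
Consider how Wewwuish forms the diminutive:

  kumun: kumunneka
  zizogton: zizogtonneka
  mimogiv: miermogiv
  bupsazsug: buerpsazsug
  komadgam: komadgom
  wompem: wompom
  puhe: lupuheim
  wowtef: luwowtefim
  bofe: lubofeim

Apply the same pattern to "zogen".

"zogen" ends in -n. The stems ending in -n (kumun → kumunneka, zizogton → zizogtonneka) double the final consonant and add -eka.
The other patterns: stems ending in -g or -v insert -er- after the first vowel; stems ending in -m change the last vowel to 'o'; stems ending in -e or -f add lu- … -im around the stem.
So zogen → zogenneka.

zogenneka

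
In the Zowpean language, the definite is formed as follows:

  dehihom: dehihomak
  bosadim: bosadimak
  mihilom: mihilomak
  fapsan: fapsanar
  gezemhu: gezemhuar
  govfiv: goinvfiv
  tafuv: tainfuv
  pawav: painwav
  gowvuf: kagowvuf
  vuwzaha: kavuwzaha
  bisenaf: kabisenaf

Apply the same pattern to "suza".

"suza" ends in -a. The one such stem in the data (vuwzaha → kavuwzaha) adds the prefix ka-, so the same rule applies.
The other patterns: stems ending in -m add -ak; stems ending in -n or -u add -ar; stems ending in -v insert -in- after the first vowel.
So suza → kasuza.

kasuza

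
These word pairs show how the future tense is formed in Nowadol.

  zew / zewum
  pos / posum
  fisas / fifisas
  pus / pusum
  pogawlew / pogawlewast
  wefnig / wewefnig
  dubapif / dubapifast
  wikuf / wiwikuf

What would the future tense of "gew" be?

gewum

pus and fisas both end in -s yet inflect differently (pusum, fifisas), so the final letter is not what conditions the rule; the number of vowels is.
"gew" has 1 vowel. The stems with 1 vowel (pus → pusum, zew → zewum, pos → posum) add -um.
The other patterns: stems with 2 vowels repeat the first consonant+vowel as a prefix; stems with 3 vowels add -ast.
So gew → gewum.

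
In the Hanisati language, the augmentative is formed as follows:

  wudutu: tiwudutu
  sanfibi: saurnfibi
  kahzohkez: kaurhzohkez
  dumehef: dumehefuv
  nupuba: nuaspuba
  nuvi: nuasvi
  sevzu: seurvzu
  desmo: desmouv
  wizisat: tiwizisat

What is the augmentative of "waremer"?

wudutu and sevzu both end in -u yet inflect differently (tiwudutu, seurvzu), so the final letter is not what conditions the rule; the first letter is.
"waremer" begins with w-. The stems beginning with w- (wudutu → tiwudutu, wizisat → tiwizisat) add the prefix ti-.
So waremer → tiwaremer.

tiwaremer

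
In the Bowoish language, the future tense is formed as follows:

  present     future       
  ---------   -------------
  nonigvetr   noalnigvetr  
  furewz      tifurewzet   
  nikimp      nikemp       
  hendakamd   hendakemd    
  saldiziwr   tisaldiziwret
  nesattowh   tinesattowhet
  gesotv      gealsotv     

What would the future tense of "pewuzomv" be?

saldiziwr and nonigvetr both end in -r yet inflect differently (tisaldiziwret, noalnigvetr), so the final letter is not what conditions the rule; the second-to-last letter is.
"pewuzomv" has second-to-last letter 'm'. The stems whose second-to-last letter is 'm' (hendakamd → hendakemd, nikimp → nikemp) change the last vowel to 'e'.
So pewuzomv → pewuzemv.

pewuzemv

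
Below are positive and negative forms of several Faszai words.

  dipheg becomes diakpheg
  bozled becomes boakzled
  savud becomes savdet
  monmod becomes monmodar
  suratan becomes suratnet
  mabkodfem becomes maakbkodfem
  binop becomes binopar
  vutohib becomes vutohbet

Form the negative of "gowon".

gowonar

bozled and monmod both end in -d yet inflect differently (boakzled, monmodar), so the final letter is not what conditions the rule; the last vowel is.
"gowon" has last vowel 'o'. The stems whose last vowel is 'o' (binop → binopar, monmod → monmodar) add -ar.
The other patterns: stems whose last vowel is 'e' insert -ak- after the first vowel; stems whose last vowel is 'a', 'i' or 'u' delete the last vowel and add -et.
So gowon → gowonar.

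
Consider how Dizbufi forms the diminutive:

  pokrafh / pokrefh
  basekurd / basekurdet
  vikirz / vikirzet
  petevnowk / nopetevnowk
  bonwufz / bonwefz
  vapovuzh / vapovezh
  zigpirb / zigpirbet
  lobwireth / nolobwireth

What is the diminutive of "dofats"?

nodofats

vikirz and bonwufz both end in -z yet inflect differently (vikirzet, bonwefz), so the final letter is not what conditions the rule; the second-to-last letter is.
"dofats" has second-to-last letter 't'. The one such stem in the data (lobwireth → nolobwireth) adds the prefix no-, so the same rule applies.
The other patterns: stems whose second-to-last letter is 'r' add -et; stems whose second-to-last letter is 'f' or 'z' change the last vowel to 'e'.
So dofats → nodofats.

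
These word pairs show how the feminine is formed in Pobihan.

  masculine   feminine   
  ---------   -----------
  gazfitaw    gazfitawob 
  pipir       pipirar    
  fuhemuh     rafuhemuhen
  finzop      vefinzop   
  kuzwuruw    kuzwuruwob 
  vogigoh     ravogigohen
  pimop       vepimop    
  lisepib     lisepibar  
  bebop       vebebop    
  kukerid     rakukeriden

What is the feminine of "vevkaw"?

vogigoh and pimop both have last vowel 'o' yet inflect differently (ravogigohen, vepimop), so the last vowel is not what conditions the rule; the final letter is.
"vevkaw" ends in -w. The stems ending in -w (gazfitaw → gazfitawob, kuzwuruw → kuzwuruwob) add -ob.
The other patterns: stems ending in -d or -h add ra- … -en around the stem; stems ending in -p add the prefix ve-; stems ending in -b or -r add -ar.
So vevkaw → vevkawob.

vevkawob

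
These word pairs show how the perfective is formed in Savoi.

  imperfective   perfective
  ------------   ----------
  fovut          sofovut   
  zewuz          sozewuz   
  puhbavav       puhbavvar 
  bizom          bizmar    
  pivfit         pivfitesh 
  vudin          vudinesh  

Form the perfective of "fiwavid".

fiwavidesh

pivfit and fovut both end in -t yet inflect differently (pivfitesh, sofovut), so the final letter is not what conditions the rule; the last vowel is.
"fiwavid" has last vowel 'i'. The stems whose last vowel is 'i' (vudin → vudinesh, pivfit → pivfitesh) add -esh.
The other patterns: stems whose last vowel is 'u' add the prefix so-; stems whose last vowel is 'a' or 'o' delete the last vowel and add -ar.
So fiwavid → fiwavidesh.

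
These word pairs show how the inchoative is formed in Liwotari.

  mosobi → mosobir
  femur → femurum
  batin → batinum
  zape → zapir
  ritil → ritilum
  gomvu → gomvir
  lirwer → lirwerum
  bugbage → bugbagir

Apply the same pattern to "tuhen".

tuhenum

mosobi and batin both have last vowel 'i' yet inflect differently (mosobir, batinum), so the last vowel is not what conditions the rule; whether the stem ends in a vowel or a consonant is.
"tuhen" ends in a consonant. The stems ending in a consonant (batin → batinum, lirwer → lirwerum, femur → femurum) add -um.
The other pattern: stems ending in a vowel drop the final letter and add -ir.
So tuhen → tuhenum.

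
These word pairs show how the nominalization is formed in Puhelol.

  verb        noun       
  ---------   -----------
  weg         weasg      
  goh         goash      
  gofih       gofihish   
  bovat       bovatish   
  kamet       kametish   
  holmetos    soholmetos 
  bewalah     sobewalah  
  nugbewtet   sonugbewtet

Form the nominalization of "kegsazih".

sokegsazih

"kegsazih" has 3 vowels. The stems with 3 vowels (holmetos → soholmetos, bewalah → sobewalah, nugbewtet → sonugbewtet) add the prefix so-.
The other patterns: stems with 1 vowel insert -as- after the first vowel; stems with 2 vowels add -ish.
So kegsazih → sokegsazih.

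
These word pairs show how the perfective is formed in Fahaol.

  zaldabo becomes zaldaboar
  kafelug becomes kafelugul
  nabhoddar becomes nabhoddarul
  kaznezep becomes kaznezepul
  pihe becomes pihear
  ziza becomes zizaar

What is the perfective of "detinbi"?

detinbiar

"detinbi" ends in a vowel. The stems ending in a vowel (zaldabo → zaldaboar, pihe → pihear, ziza → zizaar) add -ar.
The other pattern: stems ending in a consonant add -ul.
So detinbi → detinbiar.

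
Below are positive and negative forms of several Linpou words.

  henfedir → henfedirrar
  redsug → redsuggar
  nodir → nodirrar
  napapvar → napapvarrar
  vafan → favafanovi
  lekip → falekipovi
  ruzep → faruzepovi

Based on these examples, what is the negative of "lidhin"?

napapvar and vafan both have last vowel 'a' yet inflect differently (napapvarrar, favafanovi), so the last vowel is not what conditions the rule; the final letter is.
"lidhin" ends in -n. The one such stem in the data (vafan → favafanovi) adds fa- … -ovi around the stem, so the same rule applies.
The other pattern: stems ending in -g or -r double the final consonant and add -ar.
So lidhin → falidhinovi.

falidhinovi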